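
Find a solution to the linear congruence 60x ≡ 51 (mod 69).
x ≡ 2 (mod 23)

gcd(60, 69) = 3, which divides 51, so solutions exist.
Divide through by 3: 20x ≡ 17 (mod 23).
Find 20^(-1) mod 23 by the extended Euclidean algorithm:
23 = 1 × 20 + 3  ⟹  3 = (1)·23 + (-1)·20
20 = 6 × 3 + 2  ⟹  2 = (-6)·23 + (7)·20
3 = 1 × 2 + 1  ⟹  1 = (7)·23 + (-8)·20
So (-8)·20 ≡ 1 (mod 23), i.e. 20^(-1) ≡ -8 ≡ 15 (mod 23).
x ≡ 15 × 17 = 255 ≡ 2 (mod 23).
Check: 60 × 2 = 120 ≡ 51 (mod 69).
x ≡ 2 (mod 23), giving 3 solutions mod 69.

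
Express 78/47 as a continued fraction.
[1; 1, 1, 1, 15]

Euclidean algorithm steps:
78 = 1 × 47 + 31
47 = 1 × 31 + 16
31 = 1 × 16 + 15
16 = 1 × 15 + 1
15 = 15 × 1 + 0
Continued fraction: [1; 1, 1, 1, 15]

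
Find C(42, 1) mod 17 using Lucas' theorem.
8

Using Lucas' theorem:
Write n=42 and k=1 in base 17:
n in base 17: [2, 8]
k in base 17: [0, 1]
C(42,1) mod 17 = ∏ C(n_i, k_i) mod 17
Digit binomials (mod 17): C(2,0) = 1; C(8,1) = 8
Product: 1 × 8 = 8 ≡ 8 (mod 17)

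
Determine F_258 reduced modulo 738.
370

Matrix identity: Q^n = [[F_(n+1), F_n], [F_n, F_(n-1)]] with Q = [[1,1],[1,0]].
n = 258 = 100000010₂. Square-and-multiply, entries mod 738:
Q^1 = [[1,1],[1,0]]
Q^2 = (Q^1)² = [[2,1],[1,1]]
Q^4 = (Q^2)² = [[5,3],[3,2]]
Q^8 = (Q^4)² = [[34,21],[21,13]]
Q^16 = (Q^8)² = [[121,249],[249,610]]
Q^32 = (Q^16)² = [[628,471],[471,157]]
Q^64 = (Q^32)² = [[733,735],[735,736]]
Q^129 = (Q^64)²·Q = [[55,34],[34,21]]
Q^258 = (Q^129)² = [[491,370],[370,121]]
F_258 mod 738 = Q^258[0][1] = 370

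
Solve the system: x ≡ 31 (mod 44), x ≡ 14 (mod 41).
383

Using Chinese Remainder Theorem:
M = 44 × 41 = 1804
M1 = 41, M2 = 44
y1 = 41^(-1) mod 44 = 29
y2 = 44^(-1) mod 41 = 14
x = (31×41×29 + 14×44×14) mod 1804 = 383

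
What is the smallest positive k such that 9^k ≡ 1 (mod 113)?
56

113 is prime, so ord(9) divides φ(113) = 112.
Divisors of 112: 1, 2, 4, 7, 8, 14, 16, 28, 56, 112.
Repeated squaring: 9^1 ≡ 9, 9^2 ≡ 81, 9^4 ≡ 7, 9^8 ≡ 49, 9^16 ≡ 28, 9^32 ≡ 106, 9^64 ≡ 49 (mod 113).
Test 9^d mod 113 for each divisor d in increasing order:
9^1 ≡ 9
9^2 ≡ 81
9^4 ≡ 7
9^7 = 9^4·9^2·9^1 ≡ 18
9^8 ≡ 49
9^14 = 9^8·9^4·9^2 ≡ 98
9^16 ≡ 28
9^28 = 9^16·9^8·9^4 ≡ 112
9^56 = 9^32·9^16·9^8 ≡ 1  ← first divisor giving 1
The order is 56.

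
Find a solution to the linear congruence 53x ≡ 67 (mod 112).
x ≡ 71 (mod 112)

gcd(53, 112) = 1, which divides 67, so solutions exist.
Find 53^(-1) mod 112 by the extended Euclidean algorithm:
112 = 2 × 53 + 6  ⟹  6 = (1)·112 + (-2)·53
53 = 8 × 6 + 5  ⟹  5 = (-8)·112 + (17)·53
6 = 1 × 5 + 1  ⟹  1 = (9)·112 + (-19)·53
So (-19)·53 ≡ 1 (mod 112), i.e. 53^(-1) ≡ -19 ≡ 93 (mod 112).
x ≡ 93 × 67 = 6231 ≡ 71 (mod 112).
Check: 53 × 71 = 3763 ≡ 67 (mod 112).
Unique solution: x ≡ 71 (mod 112)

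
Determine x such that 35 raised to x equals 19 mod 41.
29

Baby-step giant-step with step n = ⌈√41⌉ = 7.
Baby steps 35^j mod 41 (j:value) for j=0..6: 0:1, 1:35, 2:36, 3:30, 4:25, 5:14, 6:39.
Giant-step multiplier: 35^(-7) ≡ 35^(40-7) = 35^33 ≡ 24 (mod 41).
Giant steps γ_i = 19·24^i mod 41: γ_0=19, γ_1=5, γ_2=38, γ_3=10, γ_4=35 (in table at j=1).
x = i·n + j = 4·7 + 1 = 29.
Check: 35^29 ≡ 19 (mod 41).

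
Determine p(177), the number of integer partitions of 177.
522115831195

p(n) counts ways to write n as a sum of positive integers (order ignored).
Euler's pentagonal recurrence: p(k) = p(k-1) + p(k-2) - p(k-5) - p(k-7) + p(k-12) + p(k-15) - ... (offsets j(3j∓1)/2, signs ++--, p(0)=1, p(<0)=0).
DP table for k = 0..176: p(0)=1, p(1)=1, p(2)=2, p(3)=3, p(4)=5, p(5)=7, p(6)=11, p(7)=15, p(8)=22, p(9)=30, p(10)=42, p(11)=56, p(12)=77, p(13)=101, p(14)=135, p(15)=176, p(16)=231, p(17)=297, p(18)=385, p(19)=490, p(20)=627, p(21)=792, p(22)=1002, p(23)=1255, p(24)=1575, p(25)=1958, p(26)=2436, p(27)=3010, p(28)=3718, p(29)=4565, p(30)=5604, p(31)=6842, p(32)=8349, p(33)=10143, p(34)=12310, p(35)=14883, p(36)=17977, p(37)=21637, p(38)=26015, p(39)=31185, p(40)=37338, p(41)=44583, p(42)=53174, p(43)=63261, p(44)=75175, p(45)=89134, p(46)=105558, p(47)=124754, p(48)=147273, p(49)=173525, p(50)=204226, p(51)=239943, p(52)=281589, p(53)=329931, p(54)=386155, p(55)=451276, p(56)=526823, p(57)=614154, p(58)=715220, p(59)=831820, p(60)=966467, p(61)=1121505, p(62)=1300156, p(63)=1505499, p(64)=1741630, p(65)=2012558, p(66)=2323520, p(67)=2679689, p(68)=3087735, p(69)=3554345, p(70)=4087968, p(71)=4697205, p(72)=5392783, p(73)=6185689, p(74)=7089500, p(75)=8118264, p(76)=9289091, p(77)=10619863, p(78)=12132164, p(79)=13848650, p(80)=15796476, p(81)=18004327, p(82)=20506255, p(83)=23338469, p(84)=26543660, p(85)=30167357, p(86)=34262962, p(87)=38887673, p(88)=44108109, p(89)=49995925, p(90)=56634173, p(91)=64112359, p(92)=72533807, p(93)=82010177, p(94)=92669720, p(95)=104651419, p(96)=118114304, p(97)=133230930, p(98)=150198136, p(99)=169229875, p(100)=190569292, p(101)=214481126, p(102)=241265379, p(103)=271248950, p(104)=304801365, p(105)=342325709, p(106)=384276336, p(107)=431149389, p(108)=483502844, p(109)=541946240, p(110)=607163746, p(111)=679903203, p(112)=761002156, p(113)=851376628, p(114)=952050665, p(115)=1064144451, p(116)=1188908248, p(117)=1327710076, p(118)=1482074143, p(119)=1653668665, p(120)=1844349560, p(121)=2056148051, p(122)=2291320912, p(123)=2552338241, p(124)=2841940500, p(125)=3163127352, p(126)=3519222692, p(127)=3913864295, p(128)=4351078600, p(129)=4835271870, p(130)=5371315400, p(131)=5964539504, p(132)=6620830889, p(133)=7346629512, p(134)=8149040695, p(135)=9035836076, p(136)=10015581680, p(137)=11097645016, p(138)=12292341831, p(139)=13610949895, p(140)=15065878135, p(141)=16670689208, p(142)=18440293320, p(143)=20390982757, p(144)=22540654445, p(145)=24908858009, p(146)=27517052599, p(147)=30388671978, p(148)=33549419497, p(149)=37027355200, p(150)=40853235313, p(151)=45060624582, p(152)=49686288421, p(153)=54770336324, p(154)=60356673280, p(155)=66493182097, p(156)=73232243759, p(157)=80630964769, p(158)=88751778802, p(159)=97662728555, p(160)=107438159466, p(161)=118159068427, p(162)=129913904637, p(163)=142798995930, p(164)=156919475295, p(165)=172389800255, p(166)=189334822579, p(167)=207890420102, p(168)=228204732751, p(169)=250438925115, p(170)=274768617130, p(171)=301384802048, p(172)=330495499613, p(173)=362326859895, p(174)=397125074750, p(175)=435157697830, p(176)=476715857290.
Final step: p(177) = p(176) + p(175) - p(172) - p(170) + p(165) + p(162) - p(155) - p(151) + p(142) + p(137) - p(126) - p(120) + p(107) + p(100) - p(85) - p(77) + p(60) + p(51) - p(32) - p(22) + p(1)
= 476715857290 + 435157697830 - 330495499613 - 274768617130 + 172389800255 + 129913904637 - 66493182097 - 45060624582 + 18440293320 + 11097645016 - 3519222692 - 1844349560 + 431149389 + 190569292 - 30167357 - 10619863 + 966467 + 239943 - 8349 - 1002 + 1
= 522115831195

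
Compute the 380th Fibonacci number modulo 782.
135

Matrix identity: Q^n = [[F_(n+1), F_n], [F_n, F_(n-1)]] with Q = [[1,1],[1,0]].
n = 380 = 101111100₂. Square-and-multiply, entries mod 782:
Q^1 = [[1,1],[1,0]]
Q^2 = (Q^1)² = [[2,1],[1,1]]
Q^5 = (Q^2)²·Q = [[8,5],[5,3]]
Q^11 = (Q^5)²·Q = [[144,89],[89,55]]
Q^23 = (Q^11)²·Q = [[230,505],[505,507]]
Q^47 = (Q^23)²·Q = [[552,599],[599,735]]
Q^95 = (Q^47)²·Q = [[230,369],[369,643]]
Q^190 = (Q^95)² = [[599,735],[735,646]]
Q^380 = (Q^190)² = [[508,135],[135,373]]
F_380 mod 782 = Q^380[0][1] = 135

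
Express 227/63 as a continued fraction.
[3; 1, 1, 1, 1, 12]

Euclidean algorithm steps:
227 = 3 × 63 + 38
63 = 1 × 38 + 25
38 = 1 × 25 + 13
25 = 1 × 13 + 12
13 = 1 × 12 + 1
12 = 12 × 1 + 0
Continued fraction: [3; 1, 1, 1, 1, 12]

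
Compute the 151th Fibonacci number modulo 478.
263

Matrix identity: Q^n = [[F_(n+1), F_n], [F_n, F_(n-1)]] with Q = [[1,1],[1,0]].
n = 151 = 10010111₂. Square-and-multiply, entries mod 478:
Q^1 = [[1,1],[1,0]]
Q^2 = (Q^1)² = [[2,1],[1,1]]
Q^4 = (Q^2)² = [[5,3],[3,2]]
Q^9 = (Q^4)²·Q = [[55,34],[34,21]]
Q^18 = (Q^9)² = [[357,194],[194,163]]
Q^37 = (Q^18)²·Q = [[197,175],[175,22]]
Q^75 = (Q^37)²·Q = [[209,124],[124,85]]
Q^151 = (Q^75)²·Q = [[391,263],[263,128]]
F_151 mod 478 = Q^151[0][1] = 263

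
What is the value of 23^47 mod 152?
111

Repeated squaring. Binary of 47 = 101111.
23^1 ≡ 23 (mod 152); 23^2 ≡ 73 (mod 152); 23^4 ≡ 9 (mod 152); 23^8 ≡ 81 (mod 152); 23^16 ≡ 25 (mod 152); 23^32 ≡ 17 (mod 152)
23^47 = 23^1 × 23^2 × 23^4 × 23^8 × 23^32 ≡ 111 (mod 152)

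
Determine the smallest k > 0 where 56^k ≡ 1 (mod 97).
96

97 is prime, so ord(56) divides φ(97) = 96.
Divisors of 96: 1, 2, 3, 4, 6, 8, 12, 16, 24, 32, 48, 96.
Repeated squaring: 56^1 ≡ 56, 56^2 ≡ 32, 56^4 ≡ 54, 56^8 ≡ 6, 56^16 ≡ 36, 56^32 ≡ 35, 56^64 ≡ 61 (mod 97).
Test 56^d mod 97 for each divisor d in increasing order:
56^1 ≡ 56
56^2 ≡ 32
56^3 = 56^2·56^1 ≡ 46
56^4 ≡ 54
56^6 = 56^4·56^2 ≡ 79
56^8 ≡ 6
56^12 = 56^8·56^4 ≡ 33
56^16 ≡ 36
56^24 = 56^16·56^8 ≡ 22
56^32 ≡ 35
56^48 = 56^32·56^16 ≡ 96
56^96 = 56^64·56^32 ≡ 1  ← first divisor giving 1
The order is 96.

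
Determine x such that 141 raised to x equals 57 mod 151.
3

Baby-step giant-step with step n = ⌈√151⌉ = 13.
Baby steps 141^j mod 151 (j:value) for j=0..12: 0:1, 1:141, 2:100, 3:57, 4:34, 5:113, 6:78, 7:126, 8:99, 9:67, 10:85, 11:56, 12:44.
h = 57 is already in the table at j=3, so x = 3.
Check: 141^3 ≡ 57 (mod 151).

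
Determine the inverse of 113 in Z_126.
29

gcd(113, 126) = 1, so the inverse exists.
Extended Euclidean algorithm on (126, 113):
126 = 1 × 113 + 13  ⟹  13 = (1)·126 + (-1)·113
113 = 8 × 13 + 9  ⟹  9 = (-8)·126 + (9)·113
13 = 1 × 9 + 4  ⟹  4 = (9)·126 + (-10)·113
9 = 2 × 4 + 1  ⟹  1 = (-26)·126 + (29)·113
So (29)·113 ≡ 1 (mod 126), i.e. 113^(-1) ≡ 29 (mod 126).
Check: 113 × 29 = 3277 ≡ 1 (mod 126)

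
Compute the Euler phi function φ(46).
22

46 = 2 × 23
φ(n) = n × ∏(1 - 1/p) for each prime p dividing n
φ(46) = 46 × (1 - 1/2) × (1 - 1/23) = 22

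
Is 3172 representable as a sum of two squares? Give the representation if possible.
6² + 56² (a=6, b=56)

Factorization: 3172 = 2^2 × 13 × 61
By Fermat: n is sum of two squares iff every prime p ≡ 3 (mod 4) appears to even power.
All primes ≡ 3 (mod 4) appear to even power.
Search a = 0, 1, 2, … for 3172 - a² a perfect square: first hit at a = 6: 3172 - 36 = 3136 = 56².
3172 = 6² + 56² = 36 + 3136 ✓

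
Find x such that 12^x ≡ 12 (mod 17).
1

Baby-step giant-step with step n = ⌈√17⌉ = 5.
Baby steps 12^j mod 17 (j:value) for j=0..4: 0:1, 1:12, 2:8, 3:11, 4:13.
h = 12 is already in the table at j=1, so x = 1.
Check: 12^1 ≡ 12 (mod 17).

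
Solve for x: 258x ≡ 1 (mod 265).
227

gcd(258, 265) = 1, so the inverse exists.
Extended Euclidean algorithm on (265, 258):
265 = 1 × 258 + 7  ⟹  7 = (1)·265 + (-1)·258
258 = 36 × 7 + 6  ⟹  6 = (-36)·265 + (37)·258
7 = 1 × 6 + 1  ⟹  1 = (37)·265 + (-38)·258
So (-38)·258 ≡ 1 (mod 265), i.e. 258^(-1) ≡ -38 ≡ 227 (mod 265).
Check: 258 × 227 = 58566 ≡ 1 (mod 265)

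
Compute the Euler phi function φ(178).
88

178 = 2 × 89
φ(n) = n × ∏(1 - 1/p) for each prime p dividing n
φ(178) = 178 × (1 - 1/2) × (1 - 1/89) = 88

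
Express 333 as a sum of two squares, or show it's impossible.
3² + 18² (a=3, b=18)

Factorization: 333 = 3^2 × 37
By Fermat: n is sum of two squares iff every prime p ≡ 3 (mod 4) appears to even power.
All primes ≡ 3 (mod 4) appear to even power.
Search a = 0, 1, 2, … for 333 - a² a perfect square: first hit at a = 3: 333 - 9 = 324 = 18².
333 = 3² + 18² = 9 + 324 ✓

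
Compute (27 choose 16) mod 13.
0

Using Lucas' theorem:
Write n=27 and k=16 in base 13:
n in base 13: [2, 1]
k in base 13: [1, 3]
C(27,16) mod 13 = ∏ C(n_i, k_i) mod 13
Digit binomials (mod 13): C(2,1) = 2; C(1,3) = 0 (k_i > n_i)
Product: 2 × 0 = 0 ≡ 0 (mod 13)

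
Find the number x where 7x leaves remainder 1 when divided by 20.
3

gcd(7, 20) = 1, so the inverse exists.
Extended Euclidean algorithm on (20, 7):
20 = 2 × 7 + 6  ⟹  6 = (1)·20 + (-2)·7
7 = 1 × 6 + 1  ⟹  1 = (-1)·20 + (3)·7
So (3)·7 ≡ 1 (mod 20), i.e. 7^(-1) ≡ 3 (mod 20).
Check: 7 × 3 = 21 ≡ 1 (mod 20)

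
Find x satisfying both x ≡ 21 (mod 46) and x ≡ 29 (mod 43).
803

Using Chinese Remainder Theorem:
M = 46 × 43 = 1978
M1 = 43, M2 = 46
y1 = 43^(-1) mod 46 = 15
y2 = 46^(-1) mod 43 = 29
x = (21×43×15 + 29×46×29) mod 1978 = 803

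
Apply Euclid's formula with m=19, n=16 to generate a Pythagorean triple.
(105, 608, 617)

Euclid's formula: a = m² - n², b = 2mn, c = m² + n²
m = 19, n = 16
a = 19² - 16² = 361 - 256 = 105
b = 2 × 19 × 16 = 608
c = 19² + 16² = 361 + 256 = 617
Verification: 105² + 608² = 11025 + 369664 = 380689 = 617² ✓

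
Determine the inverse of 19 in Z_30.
19

gcd(19, 30) = 1, so the inverse exists.
Extended Euclidean algorithm on (30, 19):
30 = 1 × 19 + 11  ⟹  11 = (1)·30 + (-1)·19
19 = 1 × 11 + 8  ⟹  8 = (-1)·30 + (2)·19
11 = 1 × 8 + 3  ⟹  3 = (2)·30 + (-3)·19
8 = 2 × 3 + 2  ⟹  2 = (-5)·30 + (8)·19
3 = 1 × 2 + 1  ⟹  1 = (7)·30 + (-11)·19
So (-11)·19 ≡ 1 (mod 30), i.e. 19^(-1) ≡ -11 ≡ 19 (mod 30).
Check: 19 × 19 = 361 ≡ 1 (mod 30)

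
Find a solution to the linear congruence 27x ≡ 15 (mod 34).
x ≡ 27 (mod 34)

gcd(27, 34) = 1, which divides 15, so solutions exist.
Find 27^(-1) mod 34 by the extended Euclidean algorithm:
34 = 1 × 27 + 7  ⟹  7 = (1)·34 + (-1)·27
27 = 3 × 7 + 6  ⟹  6 = (-3)·34 + (4)·27
7 = 1 × 6 + 1  ⟹  1 = (4)·34 + (-5)·27
So (-5)·27 ≡ 1 (mod 34), i.e. 27^(-1) ≡ -5 ≡ 29 (mod 34).
x ≡ 29 × 15 = 435 ≡ 27 (mod 34).
Check: 27 × 27 = 729 ≡ 15 (mod 34).
Unique solution: x ≡ 27 (mod 34)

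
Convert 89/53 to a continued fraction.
[1; 1, 2, 8, 2]

Euclidean algorithm steps:
89 = 1 × 53 + 36
53 = 1 × 36 + 17
36 = 2 × 17 + 2
17 = 8 × 2 + 1
2 = 2 × 1 + 0
Continued fraction: [1; 1, 2, 8, 2]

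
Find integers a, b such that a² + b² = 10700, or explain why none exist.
Not possible

Factorization: 10700 = 2^2 × 5^2 × 107
By Fermat: n is sum of two squares iff every prime p ≡ 3 (mod 4) appears to even power.
Prime(s) ≡ 3 (mod 4) with odd exponent: [(107, 1)]
Therefore 10700 cannot be expressed as a² + b².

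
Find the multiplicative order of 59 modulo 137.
17

137 is prime, so ord(59) divides φ(137) = 136.
Divisors of 136: 1, 2, 4, 8, 17, 34, 68, 136.
Repeated squaring: 59^1 ≡ 59, 59^2 ≡ 56, 59^4 ≡ 122, 59^8 ≡ 88, 59^16 ≡ 72, 59^32 ≡ 115, 59^64 ≡ 73, 59^128 ≡ 123 (mod 137).
Test 59^d mod 137 for each divisor d in increasing order:
59^1 ≡ 59
59^2 ≡ 56
59^4 ≡ 122
59^8 ≡ 88
59^17 = 59^16·59^1 ≡ 1  ← first divisor giving 1
The order is 17.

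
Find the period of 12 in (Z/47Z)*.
23

47 is prime, so ord(12) divides φ(47) = 46.
Divisors of 46: 1, 2, 23, 46.
Repeated squaring: 12^1 ≡ 12, 12^2 ≡ 3, 12^4 ≡ 9, 12^8 ≡ 34, 12^16 ≡ 28, 12^32 ≡ 32 (mod 47).
Test 12^d mod 47 for each divisor d in increasing order:
12^1 ≡ 12
12^2 ≡ 3
12^23 = 12^16·12^4·12^2·12^1 ≡ 1  ← first divisor giving 1
The order is 23.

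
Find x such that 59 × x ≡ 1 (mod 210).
89

gcd(59, 210) = 1, so the inverse exists.
Extended Euclidean algorithm on (210, 59):
210 = 3 × 59 + 33  ⟹  33 = (1)·210 + (-3)·59
59 = 1 × 33 + 26  ⟹  26 = (-1)·210 + (4)·59
33 = 1 × 26 + 7  ⟹  7 = (2)·210 + (-7)·59
26 = 3 × 7 + 5  ⟹  5 = (-7)·210 + (25)·59
7 = 1 × 5 + 2  ⟹  2 = (9)·210 + (-32)·59
5 = 2 × 2 + 1  ⟹  1 = (-25)·210 + (89)·59
So (89)·59 ≡ 1 (mod 210), i.e. 59^(-1) ≡ 89 (mod 210).
Check: 59 × 89 = 5251 ≡ 1 (mod 210)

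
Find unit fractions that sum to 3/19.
1/7 + 1/67 + 1/8911

Greedy algorithm:
3/19: ceiling(19/3) = 7, use 1/7
2/133: ceiling(133/2) = 67, use 1/67
1/8911: ceiling(8911/1) = 8911, use 1/8911
Result: 3/19 = 1/7 + 1/67 + 1/8911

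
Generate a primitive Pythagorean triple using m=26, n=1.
(675, 52, 677)

Euclid's formula: a = m² - n², b = 2mn, c = m² + n²
m = 26, n = 1
a = 26² - 1² = 676 - 1 = 675
b = 2 × 26 × 1 = 52
c = 26² + 1² = 676 + 1 = 677
Verification: 675² + 52² = 455625 + 2704 = 458329 = 677² ✓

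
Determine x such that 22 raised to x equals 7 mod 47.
16

Baby-step giant-step with step n = ⌈√47⌉ = 7.
Baby steps 22^j mod 47 (j:value) for j=0..6: 0:1, 1:22, 2:14, 3:26, 4:8, 5:35, 6:18.
Giant-step multiplier: 22^(-7) ≡ 22^(46-7) = 22^39 ≡ 40 (mod 47).
Giant steps γ_i = 7·40^i mod 47: γ_0=7, γ_1=45, γ_2=14 (in table at j=2).
x = i·n + j = 2·7 + 2 = 16.
Check: 22^16 ≡ 7 (mod 47).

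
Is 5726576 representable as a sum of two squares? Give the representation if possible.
Not possible

Factorization: 5726576 = 2^4 × 71^3
By Fermat: n is sum of two squares iff every prime p ≡ 3 (mod 4) appears to even power.
Prime(s) ≡ 3 (mod 4) with odd exponent: [(71, 3)]
Therefore 5726576 cannot be expressed as a² + b².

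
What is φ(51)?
32

51 = 3 × 17
φ(n) = n × ∏(1 - 1/p) for each prime p dividing n
φ(51) = 51 × (1 - 1/3) × (1 - 1/17) = 32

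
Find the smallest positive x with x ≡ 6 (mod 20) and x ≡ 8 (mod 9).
26

Using Chinese Remainder Theorem:
M = 20 × 9 = 180
M1 = 9, M2 = 20
y1 = 9^(-1) mod 20 = 9
y2 = 20^(-1) mod 9 = 5
x = (6×9×9 + 8×20×5) mod 180 = 26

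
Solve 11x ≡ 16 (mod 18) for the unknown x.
x ≡ 8 (mod 18)

gcd(11, 18) = 1, which divides 16, so solutions exist.
Find 11^(-1) mod 18 by the extended Euclidean algorithm:
18 = 1 × 11 + 7  ⟹  7 = (1)·18 + (-1)·11
11 = 1 × 7 + 4  ⟹  4 = (-1)·18 + (2)·11
7 = 1 × 4 + 3  ⟹  3 = (2)·18 + (-3)·11
4 = 1 × 3 + 1  ⟹  1 = (-3)·18 + (5)·11
So (5)·11 ≡ 1 (mod 18), i.e. 11^(-1) ≡ 5 (mod 18).
x ≡ 5 × 16 = 80 ≡ 8 (mod 18).
Check: 11 × 8 = 88 ≡ 16 (mod 18).
Unique solution: x ≡ 8 (mod 18)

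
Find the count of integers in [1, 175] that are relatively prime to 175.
120

175 = 5^2 × 7
φ(n) = n × ∏(1 - 1/p) for each prime p dividing n
φ(175) = 175 × (1 - 1/5) × (1 - 1/7) = 120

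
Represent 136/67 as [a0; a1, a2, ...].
[2; 33, 2]

Euclidean algorithm steps:
136 = 2 × 67 + 2
67 = 33 × 2 + 1
2 = 2 × 1 + 0
Continued fraction: [2; 33, 2]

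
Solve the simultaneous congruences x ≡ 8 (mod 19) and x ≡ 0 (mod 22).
198

Using Chinese Remainder Theorem:
M = 19 × 22 = 418
M1 = 22, M2 = 19
y1 = 22^(-1) mod 19 = 13
y2 = 19^(-1) mod 22 = 7
x = (8×22×13 + 0×19×7) mod 418 = 198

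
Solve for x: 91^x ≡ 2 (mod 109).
51

Baby-step giant-step with step n = ⌈√109⌉ = 11.
Baby steps 91^j mod 109 (j:value) for j=0..10: 0:1, 1:91, 2:106, 3:54, 4:9, 5:56, 6:82, 7:50, 8:81, 9:68, 10:84.
Giant-step multiplier: 91^(-11) ≡ 91^(108-11) = 91^97 ≡ 39 (mod 109).
Giant steps γ_i = 2·39^i mod 109: γ_0=2, γ_1=78, γ_2=99, γ_3=46, γ_4=50 (in table at j=7).
x = i·n + j = 4·11 + 7 = 51.
Check: 91^51 ≡ 2 (mod 109).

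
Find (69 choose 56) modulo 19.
0

Using Lucas' theorem:
Write n=69 and k=56 in base 19:
n in base 19: [3, 12]
k in base 19: [2, 18]
C(69,56) mod 19 = ∏ C(n_i, k_i) mod 19
Digit binomials (mod 19): C(3,2) = 3; C(12,18) = 0 (k_i > n_i)
Product: 3 × 0 = 0 ≡ 0 (mod 19)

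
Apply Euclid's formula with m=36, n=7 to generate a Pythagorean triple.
(1247, 504, 1345)

Euclid's formula: a = m² - n², b = 2mn, c = m² + n²
m = 36, n = 7
a = 36² - 7² = 1296 - 49 = 1247
b = 2 × 36 × 7 = 504
c = 36² + 7² = 1296 + 49 = 1345
Verification: 1247² + 504² = 1555009 + 254016 = 1809025 = 1345² ✓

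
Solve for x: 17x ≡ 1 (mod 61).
18

gcd(17, 61) = 1, so the inverse exists.
Extended Euclidean algorithm on (61, 17):
61 = 3 × 17 + 10  ⟹  10 = (1)·61 + (-3)·17
17 = 1 × 10 + 7  ⟹  7 = (-1)·61 + (4)·17
10 = 1 × 7 + 3  ⟹  3 = (2)·61 + (-7)·17
7 = 2 × 3 + 1  ⟹  1 = (-5)·61 + (18)·17
So (18)·17 ≡ 1 (mod 61), i.e. 17^(-1) ≡ 18 (mod 61).
Check: 17 × 18 = 306 ≡ 1 (mod 61)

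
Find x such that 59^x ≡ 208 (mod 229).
189

Baby-step giant-step with step n = ⌈√229⌉ = 16.
Baby steps 59^j mod 229 (j:value) for j=0..15: 0:1, 1:59, 2:46, 3:195, 4:55, 5:39, 6:11, 7:191, 8:48, 9:84, 10:147, 11:200, 12:121, 13:40, 14:70, 15:8.
Giant-step multiplier: 59^(-16) ≡ 59^(228-16) = 59^212 ≡ 180 (mod 229).
Giant steps γ_i = 208·180^i mod 229: γ_0=208, γ_1=113, γ_2=188, γ_3=177, γ_4=29, γ_5=182, γ_6=13, γ_7=50, γ_8=69, γ_9=54, γ_10=102, γ_11=40 (in table at j=13).
x = i·n + j = 11·16 + 13 = 189.
Check: 59^189 ≡ 208 (mod 229).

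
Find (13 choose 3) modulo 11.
0

Using Lucas' theorem:
Write n=13 and k=3 in base 11:
n in base 11: [1, 2]
k in base 11: [0, 3]
C(13,3) mod 11 = ∏ C(n_i, k_i) mod 11
Digit binomials (mod 11): C(1,0) = 1; C(2,3) = 0 (k_i > n_i)
Product: 1 × 0 = 0 ≡ 0 (mod 11)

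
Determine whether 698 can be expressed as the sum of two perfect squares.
13² + 23² (a=13, b=23)

Factorization: 698 = 2 × 349
By Fermat: n is sum of two squares iff every prime p ≡ 3 (mod 4) appears to even power.
All primes ≡ 3 (mod 4) appear to even power.
Search a = 0, 1, 2, … for 698 - a² a perfect square: first hit at a = 13: 698 - 169 = 529 = 23².
698 = 13² + 23² = 169 + 529 ✓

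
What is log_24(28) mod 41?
7

Baby-step giant-step with step n = ⌈√41⌉ = 7.
Baby steps 24^j mod 41 (j:value) for j=0..6: 0:1, 1:24, 2:2, 3:7, 4:4, 5:14, 6:8.
Giant-step multiplier: 24^(-7) ≡ 24^(40-7) = 24^33 ≡ 22 (mod 41).
Giant steps γ_i = 28·22^i mod 41: γ_0=28, γ_1=1 (in table at j=0).
x = i·n + j = 1·7 + 0 = 7.
Check: 24^7 ≡ 28 (mod 41).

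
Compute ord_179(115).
178

179 is prime, so ord(115) divides φ(179) = 178.
Divisors of 178: 1, 2, 89, 178.
Repeated squaring: 115^1 ≡ 115, 115^2 ≡ 158, 115^4 ≡ 83, 115^8 ≡ 87, 115^16 ≡ 51, 115^32 ≡ 95, 115^64 ≡ 75, 115^128 ≡ 76 (mod 179).
Test 115^d mod 179 for each divisor d in increasing order:
115^1 ≡ 115
115^2 ≡ 158
115^89 = 115^64·115^16·115^8·115^1 ≡ 178
115^178 = 115^128·115^32·115^16·115^2 ≡ 1  ← first divisor giving 1
The order is 178.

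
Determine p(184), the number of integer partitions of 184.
980462880430

p(n) counts ways to write n as a sum of positive integers (order ignored).
Euler's pentagonal recurrence: p(k) = p(k-1) + p(k-2) - p(k-5) - p(k-7) + p(k-12) + p(k-15) - ... (offsets j(3j∓1)/2, signs ++--, p(0)=1, p(<0)=0).
DP table for k = 0..183: p(0)=1, p(1)=1, p(2)=2, p(3)=3, p(4)=5, p(5)=7, p(6)=11, p(7)=15, p(8)=22, p(9)=30, p(10)=42, p(11)=56, p(12)=77, p(13)=101, p(14)=135, p(15)=176, p(16)=231, p(17)=297, p(18)=385, p(19)=490, p(20)=627, p(21)=792, p(22)=1002, p(23)=1255, p(24)=1575, p(25)=1958, p(26)=2436, p(27)=3010, p(28)=3718, p(29)=4565, p(30)=5604, p(31)=6842, p(32)=8349, p(33)=10143, p(34)=12310, p(35)=14883, p(36)=17977, p(37)=21637, p(38)=26015, p(39)=31185, p(40)=37338, p(41)=44583, p(42)=53174, p(43)=63261, p(44)=75175, p(45)=89134, p(46)=105558, p(47)=124754, p(48)=147273, p(49)=173525, p(50)=204226, p(51)=239943, p(52)=281589, p(53)=329931, p(54)=386155, p(55)=451276, p(56)=526823, p(57)=614154, p(58)=715220, p(59)=831820, p(60)=966467, p(61)=1121505, p(62)=1300156, p(63)=1505499, p(64)=1741630, p(65)=2012558, p(66)=2323520, p(67)=2679689, p(68)=3087735, p(69)=3554345, p(70)=4087968, p(71)=4697205, p(72)=5392783, p(73)=6185689, p(74)=7089500, p(75)=8118264, p(76)=9289091, p(77)=10619863, p(78)=12132164, p(79)=13848650, p(80)=15796476, p(81)=18004327, p(82)=20506255, p(83)=23338469, p(84)=26543660, p(85)=30167357, p(86)=34262962, p(87)=38887673, p(88)=44108109, p(89)=49995925, p(90)=56634173, p(91)=64112359, p(92)=72533807, p(93)=82010177, p(94)=92669720, p(95)=104651419, p(96)=118114304, p(97)=133230930, p(98)=150198136, p(99)=169229875, p(100)=190569292, p(101)=214481126, p(102)=241265379, p(103)=271248950, p(104)=304801365, p(105)=342325709, p(106)=384276336, p(107)=431149389, p(108)=483502844, p(109)=541946240, p(110)=607163746, p(111)=679903203, p(112)=761002156, p(113)=851376628, p(114)=952050665, p(115)=1064144451, p(116)=1188908248, p(117)=1327710076, p(118)=1482074143, p(119)=1653668665, p(120)=1844349560, p(121)=2056148051, p(122)=2291320912, p(123)=2552338241, p(124)=2841940500, p(125)=3163127352, p(126)=3519222692, p(127)=3913864295, p(128)=4351078600, p(129)=4835271870, p(130)=5371315400, p(131)=5964539504, p(132)=6620830889, p(133)=7346629512, p(134)=8149040695, p(135)=9035836076, p(136)=10015581680, p(137)=11097645016, p(138)=12292341831, p(139)=13610949895, p(140)=15065878135, p(141)=16670689208, p(142)=18440293320, p(143)=20390982757, p(144)=22540654445, p(145)=24908858009, p(146)=27517052599, p(147)=30388671978, p(148)=33549419497, p(149)=37027355200, p(150)=40853235313, p(151)=45060624582, p(152)=49686288421, p(153)=54770336324, p(154)=60356673280, p(155)=66493182097, p(156)=73232243759, p(157)=80630964769, p(158)=88751778802, p(159)=97662728555, p(160)=107438159466, p(161)=118159068427, p(162)=129913904637, p(163)=142798995930, p(164)=156919475295, p(165)=172389800255, p(166)=189334822579, p(167)=207890420102, p(168)=228204732751, p(169)=250438925115, p(170)=274768617130, p(171)=301384802048, p(172)=330495499613, p(173)=362326859895, p(174)=397125074750, p(175)=435157697830, p(176)=476715857290, p(177)=522115831195, p(178)=571701605655, p(179)=625846753120, p(180)=684957390936, p(181)=749474411781, p(182)=819876908323, p(183)=896684817527.
Final step: p(184) = p(183) + p(182) - p(179) - p(177) + p(172) + p(169) - p(162) - p(158) + p(149) + p(144) - p(133) - p(127) + p(114) + p(107) - p(92) - p(84) + p(67) + p(58) - p(39) - p(29) + p(8)
= 896684817527 + 819876908323 - 625846753120 - 522115831195 + 330495499613 + 250438925115 - 129913904637 - 88751778802 + 37027355200 + 22540654445 - 7346629512 - 3913864295 + 952050665 + 431149389 - 72533807 - 26543660 + 2679689 + 715220 - 31185 - 4565 + 22
= 980462880430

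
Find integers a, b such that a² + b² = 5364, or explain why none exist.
42² + 60² (a=42, b=60)

Factorization: 5364 = 2^2 × 3^2 × 149
By Fermat: n is sum of two squares iff every prime p ≡ 3 (mod 4) appears to even power.
All primes ≡ 3 (mod 4) appear to even power.
Search a = 0, 1, 2, … for 5364 - a² a perfect square: first hit at a = 42: 5364 - 1764 = 3600 = 60².
5364 = 42² + 60² = 1764 + 3600 ✓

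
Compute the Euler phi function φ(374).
160

374 = 2 × 11 × 17
φ(n) = n × ∏(1 - 1/p) for each prime p dividing n
φ(374) = 374 × (1 - 1/2) × (1 - 1/11) × (1 - 1/17) = 160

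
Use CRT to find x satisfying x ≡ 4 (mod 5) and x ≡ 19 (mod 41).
19

Using Chinese Remainder Theorem:
M = 5 × 41 = 205
M1 = 41, M2 = 5
y1 = 41^(-1) mod 5 = 1
y2 = 5^(-1) mod 41 = 33
x = (4×41×1 + 19×5×33) mod 205 = 19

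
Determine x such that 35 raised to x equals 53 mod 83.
79

Baby-step giant-step with step n = ⌈√83⌉ = 10.
Baby steps 35^j mod 83 (j:value) for j=0..9: 0:1, 1:35, 2:63, 3:47, 4:68, 5:56, 6:51, 7:42, 8:59, 9:73.
Giant-step multiplier: 35^(-10) ≡ 35^(82-10) = 35^72 ≡ 23 (mod 83).
Giant steps γ_i = 53·23^i mod 83: γ_0=53, γ_1=57, γ_2=66, γ_3=24, γ_4=54, γ_5=80, γ_6=14, γ_7=73 (in table at j=9).
x = i·n + j = 7·10 + 9 = 79.
Check: 35^79 ≡ 53 (mod 83).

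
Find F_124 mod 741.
417

Matrix identity: Q^n = [[F_(n+1), F_n], [F_n, F_(n-1)]] with Q = [[1,1],[1,0]].
n = 124 = 1111100₂. Square-and-multiply, entries mod 741:
Q^1 = [[1,1],[1,0]]
Q^3 = (Q^1)²·Q = [[3,2],[2,1]]
Q^7 = (Q^3)²·Q = [[21,13],[13,8]]
Q^15 = (Q^7)²·Q = [[246,610],[610,377]]
Q^31 = (Q^15)²·Q = [[510,613],[613,638]]
Q^62 = (Q^31)² = [[91,515],[515,317]]
Q^124 = (Q^62)² = [[77,417],[417,401]]
F_124 mod 741 = Q^124[0][1] = 417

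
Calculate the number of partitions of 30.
5604

p(n) counts ways to write n as a sum of positive integers (order ignored).
Euler's pentagonal recurrence: p(k) = p(k-1) + p(k-2) - p(k-5) - p(k-7) + p(k-12) + p(k-15) - ... (offsets j(3j∓1)/2, signs ++--, p(0)=1, p(<0)=0).
DP table for k = 0..29: p(0)=1, p(1)=1, p(2)=2, p(3)=3, p(4)=5, p(5)=7, p(6)=11, p(7)=15, p(8)=22, p(9)=30, p(10)=42, p(11)=56, p(12)=77, p(13)=101, p(14)=135, p(15)=176, p(16)=231, p(17)=297, p(18)=385, p(19)=490, p(20)=627, p(21)=792, p(22)=1002, p(23)=1255, p(24)=1575, p(25)=1958, p(26)=2436, p(27)=3010, p(28)=3718, p(29)=4565.
Final step: p(30) = p(29) + p(28) - p(25) - p(23) + p(18) + p(15) - p(8) - p(4)
= 4565 + 3718 - 1958 - 1255 + 385 + 176 - 22 - 5
= 5604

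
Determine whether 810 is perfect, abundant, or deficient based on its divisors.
abundant

Proper divisors of 810: sum = 1 + 2 + 3 + 5 + 6 + 9 + 10 + 15 + ... + 135 + 162 + 270 + 405 (19 divisors) = 1368
Since 1368 > 810, 810 is abundant.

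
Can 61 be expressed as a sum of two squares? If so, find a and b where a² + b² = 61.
5² + 6² (a=5, b=6)

Factorization: 61 = 61
By Fermat: n is sum of two squares iff every prime p ≡ 3 (mod 4) appears to even power.
All primes ≡ 3 (mod 4) appear to even power.
Search a = 0, 1, 2, … for 61 - a² a perfect square: first hit at a = 5: 61 - 25 = 36 = 6².
61 = 5² + 6² = 25 + 36 ✓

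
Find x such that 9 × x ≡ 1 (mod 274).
61

gcd(9, 274) = 1, so the inverse exists.
Extended Euclidean algorithm on (274, 9):
274 = 30 × 9 + 4  ⟹  4 = (1)·274 + (-30)·9
9 = 2 × 4 + 1  ⟹  1 = (-2)·274 + (61)·9
So (61)·9 ≡ 1 (mod 274), i.e. 9^(-1) ≡ 61 (mod 274).
Check: 9 × 61 = 549 ≡ 1 (mod 274)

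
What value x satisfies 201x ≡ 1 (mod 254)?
115

gcd(201, 254) = 1, so the inverse exists.
Extended Euclidean algorithm on (254, 201):
254 = 1 × 201 + 53  ⟹  53 = (1)·254 + (-1)·201
201 = 3 × 53 + 42  ⟹  42 = (-3)·254 + (4)·201
53 = 1 × 42 + 11  ⟹  11 = (4)·254 + (-5)·201
42 = 3 × 11 + 9  ⟹  9 = (-15)·254 + (19)·201
11 = 1 × 9 + 2  ⟹  2 = (19)·254 + (-24)·201
9 = 4 × 2 + 1  ⟹  1 = (-91)·254 + (115)·201
So (115)·201 ≡ 1 (mod 254), i.e. 201^(-1) ≡ 115 (mod 254).
Check: 201 × 115 = 23115 ≡ 1 (mod 254)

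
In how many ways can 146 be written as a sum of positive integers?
27517052599

p(n) counts ways to write n as a sum of positive integers (order ignored).
Euler's pentagonal recurrence: p(k) = p(k-1) + p(k-2) - p(k-5) - p(k-7) + p(k-12) + p(k-15) - ... (offsets j(3j∓1)/2, signs ++--, p(0)=1, p(<0)=0).
DP table for k = 0..145: p(0)=1, p(1)=1, p(2)=2, p(3)=3, p(4)=5, p(5)=7, p(6)=11, p(7)=15, p(8)=22, p(9)=30, p(10)=42, p(11)=56, p(12)=77, p(13)=101, p(14)=135, p(15)=176, p(16)=231, p(17)=297, p(18)=385, p(19)=490, p(20)=627, p(21)=792, p(22)=1002, p(23)=1255, p(24)=1575, p(25)=1958, p(26)=2436, p(27)=3010, p(28)=3718, p(29)=4565, p(30)=5604, p(31)=6842, p(32)=8349, p(33)=10143, p(34)=12310, p(35)=14883, p(36)=17977, p(37)=21637, p(38)=26015, p(39)=31185, p(40)=37338, p(41)=44583, p(42)=53174, p(43)=63261, p(44)=75175, p(45)=89134, p(46)=105558, p(47)=124754, p(48)=147273, p(49)=173525, p(50)=204226, p(51)=239943, p(52)=281589, p(53)=329931, p(54)=386155, p(55)=451276, p(56)=526823, p(57)=614154, p(58)=715220, p(59)=831820, p(60)=966467, p(61)=1121505, p(62)=1300156, p(63)=1505499, p(64)=1741630, p(65)=2012558, p(66)=2323520, p(67)=2679689, p(68)=3087735, p(69)=3554345, p(70)=4087968, p(71)=4697205, p(72)=5392783, p(73)=6185689, p(74)=7089500, p(75)=8118264, p(76)=9289091, p(77)=10619863, p(78)=12132164, p(79)=13848650, p(80)=15796476, p(81)=18004327, p(82)=20506255, p(83)=23338469, p(84)=26543660, p(85)=30167357, p(86)=34262962, p(87)=38887673, p(88)=44108109, p(89)=49995925, p(90)=56634173, p(91)=64112359, p(92)=72533807, p(93)=82010177, p(94)=92669720, p(95)=104651419, p(96)=118114304, p(97)=133230930, p(98)=150198136, p(99)=169229875, p(100)=190569292, p(101)=214481126, p(102)=241265379, p(103)=271248950, p(104)=304801365, p(105)=342325709, p(106)=384276336, p(107)=431149389, p(108)=483502844, p(109)=541946240, p(110)=607163746, p(111)=679903203, p(112)=761002156, p(113)=851376628, p(114)=952050665, p(115)=1064144451, p(116)=1188908248, p(117)=1327710076, p(118)=1482074143, p(119)=1653668665, p(120)=1844349560, p(121)=2056148051, p(122)=2291320912, p(123)=2552338241, p(124)=2841940500, p(125)=3163127352, p(126)=3519222692, p(127)=3913864295, p(128)=4351078600, p(129)=4835271870, p(130)=5371315400, p(131)=5964539504, p(132)=6620830889, p(133)=7346629512, p(134)=8149040695, p(135)=9035836076, p(136)=10015581680, p(137)=11097645016, p(138)=12292341831, p(139)=13610949895, p(140)=15065878135, p(141)=16670689208, p(142)=18440293320, p(143)=20390982757, p(144)=22540654445, p(145)=24908858009.
Final step: p(146) = p(145) + p(144) - p(141) - p(139) + p(134) + p(131) - p(124) - p(120) + p(111) + p(106) - p(95) - p(89) + p(76) + p(69) - p(54) - p(46) + p(29) + p(20) - p(1)
= 24908858009 + 22540654445 - 16670689208 - 13610949895 + 8149040695 + 5964539504 - 2841940500 - 1844349560 + 679903203 + 384276336 - 104651419 - 49995925 + 9289091 + 3554345 - 386155 - 105558 + 4565 + 627 - 1
= 27517052599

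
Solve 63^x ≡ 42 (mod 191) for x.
97

Baby-step giant-step with step n = ⌈√191⌉ = 14.
Baby steps 63^j mod 191 (j:value) for j=0..13: 0:1, 1:63, 2:149, 3:28, 4:45, 5:161, 6:20, 7:114, 8:115, 9:178, 10:136, 11:164, 12:18, 13:179.
Giant-step multiplier: 63^(-14) ≡ 63^(190-14) = 63^176 ≡ 24 (mod 191).
Giant steps γ_i = 42·24^i mod 191: γ_0=42, γ_1=53, γ_2=126, γ_3=159, γ_4=187, γ_5=95, γ_6=179 (in table at j=13).
x = i·n + j = 6·14 + 13 = 97.
Check: 63^97 ≡ 42 (mod 191).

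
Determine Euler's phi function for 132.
40

132 = 2^2 × 3 × 11
φ(n) = n × ∏(1 - 1/p) for each prime p dividing n
φ(132) = 132 × (1 - 1/2) × (1 - 1/3) × (1 - 1/11) = 40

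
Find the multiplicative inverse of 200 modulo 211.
115

gcd(200, 211) = 1, so the inverse exists.
Extended Euclidean algorithm on (211, 200):
211 = 1 × 200 + 11  ⟹  11 = (1)·211 + (-1)·200
200 = 18 × 11 + 2  ⟹  2 = (-18)·211 + (19)·200
11 = 5 × 2 + 1  ⟹  1 = (91)·211 + (-96)·200
So (-96)·200 ≡ 1 (mod 211), i.e. 200^(-1) ≡ -96 ≡ 115 (mod 211).
Check: 200 × 115 = 23000 ≡ 1 (mod 211)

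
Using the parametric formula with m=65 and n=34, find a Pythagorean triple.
(3069, 4420, 5381)

Euclid's formula: a = m² - n², b = 2mn, c = m² + n²
m = 65, n = 34
a = 65² - 34² = 4225 - 1156 = 3069
b = 2 × 65 × 34 = 4420
c = 65² + 34² = 4225 + 1156 = 5381
Verification: 3069² + 4420² = 9418761 + 19536400 = 28955161 = 5381² ✓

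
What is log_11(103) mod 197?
53

Baby-step giant-step with step n = ⌈√197⌉ = 15.
Baby steps 11^j mod 197 (j:value) for j=0..14: 0:1, 1:11, 2:121, 3:149, 4:63, 5:102, 6:137, 7:128, 8:29, 9:122, 10:160, 11:184, 12:54, 13:3, 14:33.
Giant-step multiplier: 11^(-15) ≡ 11^(196-15) = 11^181 ≡ 108 (mod 197).
Giant steps γ_i = 103·108^i mod 197: γ_0=103, γ_1=92, γ_2=86, γ_3=29 (in table at j=8).
x = i·n + j = 3·15 + 8 = 53.
Check: 11^53 ≡ 103 (mod 197).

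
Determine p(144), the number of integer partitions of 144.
22540654445

p(n) counts ways to write n as a sum of positive integers (order ignored).
Euler's pentagonal recurrence: p(k) = p(k-1) + p(k-2) - p(k-5) - p(k-7) + p(k-12) + p(k-15) - ... (offsets j(3j∓1)/2, signs ++--, p(0)=1, p(<0)=0).
DP table for k = 0..143: p(0)=1, p(1)=1, p(2)=2, p(3)=3, p(4)=5, p(5)=7, p(6)=11, p(7)=15, p(8)=22, p(9)=30, p(10)=42, p(11)=56, p(12)=77, p(13)=101, p(14)=135, p(15)=176, p(16)=231, p(17)=297, p(18)=385, p(19)=490, p(20)=627, p(21)=792, p(22)=1002, p(23)=1255, p(24)=1575, p(25)=1958, p(26)=2436, p(27)=3010, p(28)=3718, p(29)=4565, p(30)=5604, p(31)=6842, p(32)=8349, p(33)=10143, p(34)=12310, p(35)=14883, p(36)=17977, p(37)=21637, p(38)=26015, p(39)=31185, p(40)=37338, p(41)=44583, p(42)=53174, p(43)=63261, p(44)=75175, p(45)=89134, p(46)=105558, p(47)=124754, p(48)=147273, p(49)=173525, p(50)=204226, p(51)=239943, p(52)=281589, p(53)=329931, p(54)=386155, p(55)=451276, p(56)=526823, p(57)=614154, p(58)=715220, p(59)=831820, p(60)=966467, p(61)=1121505, p(62)=1300156, p(63)=1505499, p(64)=1741630, p(65)=2012558, p(66)=2323520, p(67)=2679689, p(68)=3087735, p(69)=3554345, p(70)=4087968, p(71)=4697205, p(72)=5392783, p(73)=6185689, p(74)=7089500, p(75)=8118264, p(76)=9289091, p(77)=10619863, p(78)=12132164, p(79)=13848650, p(80)=15796476, p(81)=18004327, p(82)=20506255, p(83)=23338469, p(84)=26543660, p(85)=30167357, p(86)=34262962, p(87)=38887673, p(88)=44108109, p(89)=49995925, p(90)=56634173, p(91)=64112359, p(92)=72533807, p(93)=82010177, p(94)=92669720, p(95)=104651419, p(96)=118114304, p(97)=133230930, p(98)=150198136, p(99)=169229875, p(100)=190569292, p(101)=214481126, p(102)=241265379, p(103)=271248950, p(104)=304801365, p(105)=342325709, p(106)=384276336, p(107)=431149389, p(108)=483502844, p(109)=541946240, p(110)=607163746, p(111)=679903203, p(112)=761002156, p(113)=851376628, p(114)=952050665, p(115)=1064144451, p(116)=1188908248, p(117)=1327710076, p(118)=1482074143, p(119)=1653668665, p(120)=1844349560, p(121)=2056148051, p(122)=2291320912, p(123)=2552338241, p(124)=2841940500, p(125)=3163127352, p(126)=3519222692, p(127)=3913864295, p(128)=4351078600, p(129)=4835271870, p(130)=5371315400, p(131)=5964539504, p(132)=6620830889, p(133)=7346629512, p(134)=8149040695, p(135)=9035836076, p(136)=10015581680, p(137)=11097645016, p(138)=12292341831, p(139)=13610949895, p(140)=15065878135, p(141)=16670689208, p(142)=18440293320, p(143)=20390982757.
Final step: p(144) = p(143) + p(142) - p(139) - p(137) + p(132) + p(129) - p(122) - p(118) + p(109) + p(104) - p(93) - p(87) + p(74) + p(67) - p(52) - p(44) + p(27) + p(18)
= 20390982757 + 18440293320 - 13610949895 - 11097645016 + 6620830889 + 4835271870 - 2291320912 - 1482074143 + 541946240 + 304801365 - 82010177 - 38887673 + 7089500 + 2679689 - 281589 - 75175 + 3010 + 385
= 22540654445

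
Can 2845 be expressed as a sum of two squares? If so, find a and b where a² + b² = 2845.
6² + 53² (a=6, b=53)

Factorization: 2845 = 5 × 569
By Fermat: n is sum of two squares iff every prime p ≡ 3 (mod 4) appears to even power.
All primes ≡ 3 (mod 4) appear to even power.
Search a = 0, 1, 2, … for 2845 - a² a perfect square: first hit at a = 6: 2845 - 36 = 2809 = 53².
2845 = 6² + 53² = 36 + 2809 ✓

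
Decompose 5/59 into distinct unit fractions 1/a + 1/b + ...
1/12 + 1/708

Greedy algorithm:
5/59: ceiling(59/5) = 12, use 1/12
1/708: ceiling(708/1) = 708, use 1/708
Result: 5/59 = 1/12 + 1/708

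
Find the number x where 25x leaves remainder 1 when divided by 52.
25

gcd(25, 52) = 1, so the inverse exists.
Extended Euclidean algorithm on (52, 25):
52 = 2 × 25 + 2  ⟹  2 = (1)·52 + (-2)·25
25 = 12 × 2 + 1  ⟹  1 = (-12)·52 + (25)·25
So (25)·25 ≡ 1 (mod 52), i.e. 25^(-1) ≡ 25 (mod 52).
Check: 25 × 25 = 625 ≡ 1 (mod 52)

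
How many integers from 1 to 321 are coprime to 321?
212

321 = 3 × 107
φ(n) = n × ∏(1 - 1/p) for each prime p dividing n
φ(321) = 321 × (1 - 1/3) × (1 - 1/107) = 212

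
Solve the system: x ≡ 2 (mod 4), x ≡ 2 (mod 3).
2

Using Chinese Remainder Theorem:
M = 4 × 3 = 12
M1 = 3, M2 = 4
y1 = 3^(-1) mod 4 = 3
y2 = 4^(-1) mod 3 = 1
x = (2×3×3 + 2×4×1) mod 12 = 2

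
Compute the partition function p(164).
156919475295

p(n) counts ways to write n as a sum of positive integers (order ignored).
Euler's pentagonal recurrence: p(k) = p(k-1) + p(k-2) - p(k-5) - p(k-7) + p(k-12) + p(k-15) - ... (offsets j(3j∓1)/2, signs ++--, p(0)=1, p(<0)=0).
DP table for k = 0..163: p(0)=1, p(1)=1, p(2)=2, p(3)=3, p(4)=5, p(5)=7, p(6)=11, p(7)=15, p(8)=22, p(9)=30, p(10)=42, p(11)=56, p(12)=77, p(13)=101, p(14)=135, p(15)=176, p(16)=231, p(17)=297, p(18)=385, p(19)=490, p(20)=627, p(21)=792, p(22)=1002, p(23)=1255, p(24)=1575, p(25)=1958, p(26)=2436, p(27)=3010, p(28)=3718, p(29)=4565, p(30)=5604, p(31)=6842, p(32)=8349, p(33)=10143, p(34)=12310, p(35)=14883, p(36)=17977, p(37)=21637, p(38)=26015, p(39)=31185, p(40)=37338, p(41)=44583, p(42)=53174, p(43)=63261, p(44)=75175, p(45)=89134, p(46)=105558, p(47)=124754, p(48)=147273, p(49)=173525, p(50)=204226, p(51)=239943, p(52)=281589, p(53)=329931, p(54)=386155, p(55)=451276, p(56)=526823, p(57)=614154, p(58)=715220, p(59)=831820, p(60)=966467, p(61)=1121505, p(62)=1300156, p(63)=1505499, p(64)=1741630, p(65)=2012558, p(66)=2323520, p(67)=2679689, p(68)=3087735, p(69)=3554345, p(70)=4087968, p(71)=4697205, p(72)=5392783, p(73)=6185689, p(74)=7089500, p(75)=8118264, p(76)=9289091, p(77)=10619863, p(78)=12132164, p(79)=13848650, p(80)=15796476, p(81)=18004327, p(82)=20506255, p(83)=23338469, p(84)=26543660, p(85)=30167357, p(86)=34262962, p(87)=38887673, p(88)=44108109, p(89)=49995925, p(90)=56634173, p(91)=64112359, p(92)=72533807, p(93)=82010177, p(94)=92669720, p(95)=104651419, p(96)=118114304, p(97)=133230930, p(98)=150198136, p(99)=169229875, p(100)=190569292, p(101)=214481126, p(102)=241265379, p(103)=271248950, p(104)=304801365, p(105)=342325709, p(106)=384276336, p(107)=431149389, p(108)=483502844, p(109)=541946240, p(110)=607163746, p(111)=679903203, p(112)=761002156, p(113)=851376628, p(114)=952050665, p(115)=1064144451, p(116)=1188908248, p(117)=1327710076, p(118)=1482074143, p(119)=1653668665, p(120)=1844349560, p(121)=2056148051, p(122)=2291320912, p(123)=2552338241, p(124)=2841940500, p(125)=3163127352, p(126)=3519222692, p(127)=3913864295, p(128)=4351078600, p(129)=4835271870, p(130)=5371315400, p(131)=5964539504, p(132)=6620830889, p(133)=7346629512, p(134)=8149040695, p(135)=9035836076, p(136)=10015581680, p(137)=11097645016, p(138)=12292341831, p(139)=13610949895, p(140)=15065878135, p(141)=16670689208, p(142)=18440293320, p(143)=20390982757, p(144)=22540654445, p(145)=24908858009, p(146)=27517052599, p(147)=30388671978, p(148)=33549419497, p(149)=37027355200, p(150)=40853235313, p(151)=45060624582, p(152)=49686288421, p(153)=54770336324, p(154)=60356673280, p(155)=66493182097, p(156)=73232243759, p(157)=80630964769, p(158)=88751778802, p(159)=97662728555, p(160)=107438159466, p(161)=118159068427, p(162)=129913904637, p(163)=142798995930.
Final step: p(164) = p(163) + p(162) - p(159) - p(157) + p(152) + p(149) - p(142) - p(138) + p(129) + p(124) - p(113) - p(107) + p(94) + p(87) - p(72) - p(64) + p(47) + p(38) - p(19) - p(9)
= 142798995930 + 129913904637 - 97662728555 - 80630964769 + 49686288421 + 37027355200 - 18440293320 - 12292341831 + 4835271870 + 2841940500 - 851376628 - 431149389 + 92669720 + 38887673 - 5392783 - 1741630 + 124754 + 26015 - 490 - 30
= 156919475295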